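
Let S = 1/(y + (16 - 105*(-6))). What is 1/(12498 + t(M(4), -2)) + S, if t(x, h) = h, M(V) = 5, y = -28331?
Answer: 15189/345951760 ≈ 4.3905e-5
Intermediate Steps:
S = -1/27685 (S = 1/(-28331 + (16 - 105*(-6))) = 1/(-28331 + (16 + 630)) = 1/(-28331 + 646) = 1/(-27685) = -1/27685 ≈ -3.6121e-5)
1/(12498 + t(M(4), -2)) + S = 1/(12498 - 2) - 1/27685 = 1/12496 - 1/27685 = 15189/345951760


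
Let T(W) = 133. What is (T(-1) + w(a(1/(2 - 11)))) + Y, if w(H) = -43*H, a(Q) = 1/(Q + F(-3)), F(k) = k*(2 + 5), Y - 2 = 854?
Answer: 188297/190 ≈ 991.04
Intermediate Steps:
Y = 856 (Y = 2 + 854 = 856)
F(k) = 7*k (F(k) = k*7 = 7*k)
a(Q) = 1/(-21 + Q) (a(Q) = 1/(Q + 7*(-3)) = 1/(Q - 21) = 1/(-21 + Q))
(T(-1) + w(a(1/(2 - 11)))) + Y = (133 - 43/(-21 + 1/(2 - 11))) + 856 = (133 - 43/(-21 + 1/(-9))) + 856 = (133 - 43/(-21 - ⅑)) + 856 = (133 - 43/(-190/9)) + 856 = (133 - 43*(-9/190)) + 856 = (133 + 387/190) + 856 = 25657/190 + 856 = 188297/190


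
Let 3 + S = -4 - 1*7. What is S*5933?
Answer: -83062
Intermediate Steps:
S = -14 (S = -3 + (-4 - 1*7) = -3 + (-4 - 7) = -3 - 11 = -14)
S*5933 = -14*5933 = -83062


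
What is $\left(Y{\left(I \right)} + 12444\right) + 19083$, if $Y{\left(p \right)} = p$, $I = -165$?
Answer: $31362$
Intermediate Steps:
$\left(Y{\left(I \right)} + 12444\right) + 19083 = \left(-165 + 12444\right) + 19083 = 12279 + 19083 = 31362$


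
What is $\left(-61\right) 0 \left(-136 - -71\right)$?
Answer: $0$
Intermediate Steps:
$\left(-61\right) 0 \left(-136 - -71\right) = 0 \left(-136 + 71\right) = 0 \left(-65\right) = 0$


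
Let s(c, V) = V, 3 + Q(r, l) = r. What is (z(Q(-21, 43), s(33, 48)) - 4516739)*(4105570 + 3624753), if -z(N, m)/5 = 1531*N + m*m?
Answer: -33584689756097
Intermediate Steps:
Q(r, l) = -3 + r
z(N, m) = -7655*N - 5*m² (z(N, m) = -5*(1531*N + m*m) = -5*(1531*N + m²) = -5*(m² + 1531*N) = -7655*N - 5*m²)
(z(Q(-21, 43), s(33, 48)) - 4516739)*(4105570 + 3624753) = ((-7655*(-3 - 21) - 5*48²) - 4516739)*(4105570 + 3624753) = ((-7655*(-24) - 5*2304) - 4516739)*7730323 = ((183720 - 11520) - 4516739)*7730323 = (172200 - 4516739)*7730323 = -4344539*7730323 = -33584689756097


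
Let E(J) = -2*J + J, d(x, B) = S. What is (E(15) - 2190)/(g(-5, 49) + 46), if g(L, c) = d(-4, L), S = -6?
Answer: -441/8 ≈ -55.125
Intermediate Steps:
d(x, B) = -6
g(L, c) = -6
E(J) = -J
(E(15) - 2190)/(g(-5, 49) + 46) = (-1*15 - 2190)/(-6 + 46) = (-15 - 2190)/40 = -2205*1/40 = -441/8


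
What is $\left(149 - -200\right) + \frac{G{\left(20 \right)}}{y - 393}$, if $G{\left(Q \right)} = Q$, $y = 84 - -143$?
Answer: $\frac{28957}{83} \approx 348.88$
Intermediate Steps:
$y = 227$ ($y = 84 + 143 = 227$)
$\left(149 - -200\right) + \frac{G{\left(20 \right)}}{y - 393} = \left(149 - -200\right) + \frac{1}{227 - 393} \cdot 20 = \left(149 + 200\right) + \frac{1}{-166} \cdot 20 = 349 - \frac{10}{83} = \frac{28957}{83}$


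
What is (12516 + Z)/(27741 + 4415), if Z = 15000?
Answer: 6879/8039 ≈ 0.85570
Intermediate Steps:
(12516 + Z)/(27741 + 4415) = (12516 + 15000)/(27741 + 4415) = 27516/32156 = 27516*(1/32156) = 6879/8039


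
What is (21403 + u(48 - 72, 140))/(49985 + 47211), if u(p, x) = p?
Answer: 21379/97196 ≈ 0.21996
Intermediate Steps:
(21403 + u(48 - 72, 140))/(49985 + 47211) = (21403 + (48 - 72))/(49985 + 47211) = (21403 - 24)/97196 = 21379*(1/97196) = 21379/97196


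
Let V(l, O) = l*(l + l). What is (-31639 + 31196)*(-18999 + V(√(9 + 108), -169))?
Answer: 8312895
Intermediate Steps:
V(l, O) = 2*l² (V(l, O) = l*(2*l) = 2*l²)
(-31639 + 31196)*(-18999 + V(√(9 + 108), -169)) = (-31639 + 31196)*(-18999 + 2*(√(9 + 108))²) = -443*(-18999 + 2*(√117)²) = -443*(-18999 + 2*(3*√13)²) = -443*(-18999 + 2*117) = -443*(-18999 + 234) = -443*(-18765) = 8312895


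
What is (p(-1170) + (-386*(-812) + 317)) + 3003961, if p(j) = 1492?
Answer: 3319202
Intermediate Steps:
(p(-1170) + (-386*(-812) + 317)) + 3003961 = (1492 + (-386*(-812) + 317)) + 3003961 = (1492 + (313432 + 317)) + 3003961 = (1492 + 313749) + 3003961 = 315241 + 3003961 = 3319202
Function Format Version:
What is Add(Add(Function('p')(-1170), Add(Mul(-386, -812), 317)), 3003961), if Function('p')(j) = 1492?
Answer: 3319202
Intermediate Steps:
Add(Add(Function('p')(-1170), Add(Mul(-386, -812), 317)), 3003961) = Add(Add(1492, Add(Mul(-386, -812), 317)), 3003961) = Add(Add(1492, Add(313432, 317)), 3003961) = Add(Add(1492, 313749), 3003961) = Add(315241, 3003961) = 3319202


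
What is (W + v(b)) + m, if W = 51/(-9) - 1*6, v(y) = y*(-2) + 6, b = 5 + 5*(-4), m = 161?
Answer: 556/3 ≈ 185.33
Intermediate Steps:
b = -15 (b = 5 - 20 = -15)
v(y) = 6 - 2*y (v(y) = -2*y + 6 = 6 - 2*y)
W = -35/3 (W = 51*(-⅑) - 6 = -17/3 - 6 = -35/3 ≈ -11.667)
(W + v(b)) + m = (-35/3 + (6 - 2*(-15))) + 161 = (-35/3 + (6 + 30)) + 161 = (-35/3 + 36) + 161 = 73/3 + 161 = 556/3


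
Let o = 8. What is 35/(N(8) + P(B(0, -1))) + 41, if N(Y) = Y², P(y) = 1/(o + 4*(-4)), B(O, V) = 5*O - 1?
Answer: 3033/73 ≈ 41.548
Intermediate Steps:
B(O, V) = -1 + 5*O
P(y) = -⅛ (P(y) = 1/(8 + 4*(-4)) = 1/(8 - 16) = 1/(-8) = -⅛)
35/(N(8) + P(B(0, -1))) + 41 = 35/(8² - ⅛) + 41 = 35/(64 - ⅛) + 41 = 35/(511/8) + 41 = (8/511)*35 + 41 = 40/73 + 41 = 3033/73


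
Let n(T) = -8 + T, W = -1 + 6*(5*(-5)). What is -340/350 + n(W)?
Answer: -5599/35 ≈ -159.97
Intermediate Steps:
W = -151 (W = -1 + 6*(-25) = -1 - 150 = -151)
-340/350 + n(W) = -340/350 + (-8 - 151) = -340/350 - 159 = -5*34/175 - 159 = -34/35 - 159 = -5599/35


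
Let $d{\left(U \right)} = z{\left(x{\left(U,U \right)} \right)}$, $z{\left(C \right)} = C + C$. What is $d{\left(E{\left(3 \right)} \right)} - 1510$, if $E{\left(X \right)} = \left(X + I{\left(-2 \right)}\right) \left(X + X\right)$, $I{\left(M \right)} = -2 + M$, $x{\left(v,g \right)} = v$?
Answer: $-1522$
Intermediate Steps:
$E{\left(X \right)} = 2 X \left(-4 + X\right)$ ($E{\left(X \right)} = \left(X - 4\right) \left(X + X\right) = \left(X - 4\right) 2 X = \left(-4 + X\right) 2 X = 2 X \left(-4 + X\right)$)
$z{\left(C \right)} = 2 C$
$d{\left(U \right)} = 2 U$
$d{\left(E{\left(3 \right)} \right)} - 1510 = 2 \cdot 2 \cdot 3 \left(-4 + 3\right) - 1510 = 2 \cdot 2 \cdot 3 \left(-1\right) - 1510 = 2 \left(-6\right) - 1510 = -12 - 1510 = -1522$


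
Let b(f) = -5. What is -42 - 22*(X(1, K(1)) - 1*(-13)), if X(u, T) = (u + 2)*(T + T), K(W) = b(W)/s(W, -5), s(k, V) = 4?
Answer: -163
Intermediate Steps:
K(W) = -5/4
X(u, T) = 2*T*(2 + u) (X(u, T) = (2 + u)*(2*T) = 2*T*(2 + u))
-42 - 22*(X(1, K(1)) - 1*(-13)) = -42 - 22*(2*(-5/4)*(2 + 1) - 1*(-13)) = -42 - 22*(2*(-5/4)*3 + 13) = -42 - 22*(-15/2 + 13) = -42 - 22*11/2 = -42 - 121 = -163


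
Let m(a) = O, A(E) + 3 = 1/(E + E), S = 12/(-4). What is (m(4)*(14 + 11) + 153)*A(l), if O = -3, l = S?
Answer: -247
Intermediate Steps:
S = -3 (S = 12*(-¼) = -3)
l = -3
A(E) = -3 + 1/(2*E) (A(E) = -3 + 1/(E + E) = -3 + 1/(2*E))
m(a) = -3
(m(4)*(14 + 11) + 153)*A(l) = (-3*(14 + 11) + 153)*(-3 + (½)/(-3)) = (-3*25 + 153)*(-3 + (½)*(-⅓)) = (-75 + 153)*(-3 - ⅙) = 78*(-19/6) = -247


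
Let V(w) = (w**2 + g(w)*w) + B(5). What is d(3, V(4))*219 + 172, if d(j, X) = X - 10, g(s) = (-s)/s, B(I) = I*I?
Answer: 6085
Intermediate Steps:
B(I) = I**2
g(s) = -1
V(w) = 25 + w**2 - w (V(w) = (w**2 - w) + 5**2 = (w**2 - w) + 25 = 25 + w**2 - w)
d(j, X) = -10 + X
d(3, V(4))*219 + 172 = (-10 + (25 + 4**2 - 1*4))*219 + 172 = (-10 + (25 + 16 - 4))*219 + 172 = (-10 + 37)*219 + 172 = 27*219 + 172 = 5913 + 172 = 6085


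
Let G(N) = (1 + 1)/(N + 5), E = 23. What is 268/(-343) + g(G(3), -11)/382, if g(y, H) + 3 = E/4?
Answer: -405731/524104 ≈ -0.77414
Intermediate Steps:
G(N) = 2/(5 + N)
g(y, H) = 11/4 (g(y, H) = -3 + 23/4 = 11/4)
268/(-343) + g(G(3), -11)/382 = 268/(-343) + (11/4)/382 = 268*(-1/343) + (11/4)*(1/382) = -268/343 + 11/1528 = -405731/524104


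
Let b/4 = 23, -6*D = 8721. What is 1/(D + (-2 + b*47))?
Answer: 2/5737 ≈ 0.00034861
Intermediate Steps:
D = -2907/2 (D = -⅙*8721 = -2907/2 ≈ -1453.5)
b = 92 (b = 4*23 = 92)
1/(D + (-2 + b*47)) = 1/(-2907/2 + (-2 + 92*47)) = 1/(-2907/2 + (-2 + 4324)) = 1/(-2907/2 + 4322) = 1/(5737/2) = 2/5737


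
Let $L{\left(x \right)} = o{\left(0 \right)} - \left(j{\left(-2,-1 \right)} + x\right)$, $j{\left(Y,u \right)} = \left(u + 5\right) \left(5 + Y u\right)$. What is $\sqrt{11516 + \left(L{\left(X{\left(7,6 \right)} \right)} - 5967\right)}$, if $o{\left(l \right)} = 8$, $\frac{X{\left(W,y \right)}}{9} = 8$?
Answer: $\sqrt{5457} \approx 73.871$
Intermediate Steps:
$X{\left(W,y \right)} = 72$ ($X{\left(W,y \right)} = 9 \cdot 8 = 72$)
$j{\left(Y,u \right)} = \left(5 + u\right) \left(5 + Y u\right)$
$L{\left(x \right)} = -20 - x$ ($L{\left(x \right)} = 8 - \left(\left(25 + 5 \left(-1\right) - 2 \left(-1\right)^{2} + 5 \left(-2\right) \left(-1\right)\right) + x\right) = 8 - \left(\left(25 - 5 - 2 + 10\right) + x\right) = 8 - \left(28 + x\right) = -20 - x$)
$\sqrt{11516 + \left(L{\left(X{\left(7,6 \right)} \right)} - 5967\right)} = \sqrt{11516 - 6059} = \sqrt{5457}$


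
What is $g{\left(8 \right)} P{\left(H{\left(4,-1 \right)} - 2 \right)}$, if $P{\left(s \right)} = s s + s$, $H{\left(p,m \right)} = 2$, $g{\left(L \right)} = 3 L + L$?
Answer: $0$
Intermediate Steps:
$g{\left(L \right)} = 4 L$
$P{\left(s \right)} = s + s^{2}$ ($P{\left(s \right)} = s^{2} + s = s + s^{2}$)
$g{\left(8 \right)} P{\left(H{\left(4,-1 \right)} - 2 \right)} = 4 \cdot 8 \left(2 - 2\right) \left(1 + \left(2 - 2\right)\right) = 32 \left(2 - 2\right) \left(1 + \left(2 - 2\right)\right) = 32 \cdot 0 \left(1 + 0\right) = 32 \cdot 0 \cdot 1 = 32 \cdot 0 = 0$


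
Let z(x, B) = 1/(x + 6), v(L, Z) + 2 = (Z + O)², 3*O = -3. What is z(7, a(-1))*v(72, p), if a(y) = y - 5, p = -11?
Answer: 142/13 ≈ 10.923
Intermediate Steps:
O = -1 (O = (⅓)*(-3) = -1)
a(y) = -5 + y
v(L, Z) = -2 + (-1 + Z)² (v(L, Z) = -2 + (Z - 1)² = -2 + (-1 + Z)²)
z(x, B) = 1/(6 + x)
z(7, a(-1))*v(72, p) = (-2 + (-1 - 11)²)/(6 + 7) = (-2 + (-12)²)/13 = (-2 + 144)/13 = (1/13)*142 = 142/13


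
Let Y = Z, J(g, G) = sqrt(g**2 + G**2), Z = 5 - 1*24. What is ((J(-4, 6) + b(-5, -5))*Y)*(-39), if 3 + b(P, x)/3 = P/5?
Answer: -8892 + 1482*sqrt(13) ≈ -3548.6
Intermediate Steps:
b(P, x) = -9 + 3*P/5 (b(P, x) = -9 + 3*(P/5) = -9 + 3*P/5)
Z = -19 (Z = 5 - 24 = -19)
J(g, G) = sqrt(G**2 + g**2)
Y = -19
((J(-4, 6) + b(-5, -5))*Y)*(-39) = ((sqrt(6**2 + (-4)**2) + (-9 + (3/5)*(-5)))*(-19))*(-39) = ((sqrt(36 + 16) + (-9 - 3))*(-19))*(-39) = ((sqrt(52) - 12)*(-19))*(-39) = ((2*sqrt(13) - 12)*(-19))*(-39) = ((-12 + 2*sqrt(13))*(-19))*(-39) = (228 - 38*sqrt(13))*(-39) = -8892 + 1482*sqrt(13)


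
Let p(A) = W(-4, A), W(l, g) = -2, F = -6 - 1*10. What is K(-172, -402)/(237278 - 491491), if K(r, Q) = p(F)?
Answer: 2/254213 ≈ 7.8674e-6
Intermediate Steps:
F = -16 (F = -6 - 10 = -16)
p(A) = -2
K(r, Q) = -2
K(-172, -402)/(237278 - 491491) = -2/(237278 - 491491) = -2/(-254213) = -2*(-1/254213) = 2/254213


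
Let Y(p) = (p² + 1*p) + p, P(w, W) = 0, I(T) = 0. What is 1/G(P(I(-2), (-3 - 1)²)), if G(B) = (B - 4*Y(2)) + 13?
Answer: -1/19 ≈ -0.052632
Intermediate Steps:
Y(p) = p² + 2*p (Y(p) = (p² + p) + p = (p + p²) + p = p² + 2*p)
G(B) = -19 + B (G(B) = (B - 8*(2 + 2)) + 13 = (B - 8*4) + 13 = (B - 4*8) + 13 = (B - 32) + 13 = (-32 + B) + 13 = -19 + B)
1/G(P(I(-2), (-3 - 1)²)) = 1/(-19 + 0) = 1/(-19) = -1/19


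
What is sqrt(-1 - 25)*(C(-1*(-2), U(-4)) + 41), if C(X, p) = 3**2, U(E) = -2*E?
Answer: 50*I*sqrt(26) ≈ 254.95*I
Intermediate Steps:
C(X, p) = 9
sqrt(-1 - 25)*(C(-1*(-2), U(-4)) + 41) = sqrt(-1 - 25)*(9 + 41) = sqrt(-26)*50 = (I*sqrt(26))*50 = 50*I*sqrt(26)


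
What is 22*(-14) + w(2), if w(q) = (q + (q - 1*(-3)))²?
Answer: -259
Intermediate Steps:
w(q) = (3 + 2*q)² (w(q) = (q + (q + 3))² = (q + (3 + q))² = (3 + 2*q)²)
22*(-14) + w(2) = 22*(-14) + (3 + 2*2)² = -308 + (3 + 4)² = -308 + 7² = -308 + 49 = -259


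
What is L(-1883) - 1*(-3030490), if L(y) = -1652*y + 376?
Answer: 6141582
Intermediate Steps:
L(y) = 376 - 1652*y
L(-1883) - 1*(-3030490) = (376 - 1652*(-1883)) - 1*(-3030490) = (376 + 3110716) + 3030490 = 3111092 + 3030490 = 6141582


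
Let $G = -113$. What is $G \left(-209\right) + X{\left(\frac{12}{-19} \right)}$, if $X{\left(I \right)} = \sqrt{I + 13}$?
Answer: $23617 + \frac{\sqrt{4465}}{19} \approx 23621.0$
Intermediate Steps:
$X{\left(I \right)} = \sqrt{13 + I}$
$G \left(-209\right) + X{\left(\frac{12}{-19} \right)} = \left(-113\right) \left(-209\right) + \sqrt{13 + \frac{12}{-19}} = 23617 + \sqrt{13 + 12 \left(- \frac{1}{19}\right)} = 23617 + \sqrt{13 - \frac{12}{19}} = 23617 + \sqrt{\frac{235}{19}} = 23617 + \frac{\sqrt{4465}}{19}$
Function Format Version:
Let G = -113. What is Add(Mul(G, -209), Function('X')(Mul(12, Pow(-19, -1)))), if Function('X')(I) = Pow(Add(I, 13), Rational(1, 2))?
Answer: Add(23617, Mul(Rational(1, 19), Pow(4465, Rational(1, 2)))) ≈ 23621.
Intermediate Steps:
Function('X')(I) = Pow(Add(13, I), Rational(1, 2))
Add(Mul(G, -209), Function('X')(Mul(12, Pow(-19, -1)))) = Add(Mul(-113, -209), Pow(Add(13, Mul(12, Pow(-19, -1))), Rational(1, 2))) = Add(23617, Pow(Add(13, Mul(12, Rational(-1, 19))), Rational(1, 2))) = Add(23617, Pow(Add(13, Rational(-12, 19)), Rational(1, 2))) = Add(23617, Pow(Rational(235, 19), Rational(1, 2))) = Add(23617, Mul(Rational(1, 19), Pow(4465, Rational(1, 2))))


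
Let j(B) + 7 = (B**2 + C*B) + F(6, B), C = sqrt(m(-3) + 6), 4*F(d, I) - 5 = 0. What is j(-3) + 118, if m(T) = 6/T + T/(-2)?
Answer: 485/4 - 3*sqrt(22)/2 ≈ 114.21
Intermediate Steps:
m(T) = 6/T - T/2 (m(T) = 6/T + T*(-1/2) = 6/T - T/2)
F(d, I) = 5/4 (F(d, I) = 5/4 + (1/4)*0 = 5/4 + 0 = 5/4)
C = sqrt(22)/2 (C = sqrt((6/(-3) - 1/2*(-3)) + 6) = sqrt((6*(-1/3) + 3/2) + 6) = sqrt((-2 + 3/2) + 6) = sqrt(-1/2 + 6) = sqrt(11/2) = sqrt(22)/2 ≈ 2.3452)
j(B) = -23/4 + B**2 + B*sqrt(22)/2 (j(B) = -7 + ((B**2 + (sqrt(22)/2)*B) + 5/4) = -7 + ((B**2 + B*sqrt(22)/2) + 5/4) = -7 + (5/4 + B**2 + B*sqrt(22)/2) = -23/4 + B**2 + B*sqrt(22)/2)
j(-3) + 118 = (-23/4 + (-3)**2 + (1/2)*(-3)*sqrt(22)) + 118 = (-23/4 + 9 - 3*sqrt(22)/2) + 118 = (13/4 - 3*sqrt(22)/2) + 118 = 485/4 - 3*sqrt(22)/2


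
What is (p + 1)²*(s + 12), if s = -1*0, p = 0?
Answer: 12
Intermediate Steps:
s = 0
(p + 1)²*(s + 12) = (0 + 1)²*(0 + 12) = 1²*12 = 1*12 = 12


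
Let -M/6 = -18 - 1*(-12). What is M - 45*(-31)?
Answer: 1431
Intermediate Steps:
M = 36 (M = -6*(-18 - 1*(-12)) = -6*(-18 + 12) = -6*(-6) = 36)
M - 45*(-31) = 36 - 45*(-31) = 36 + 1395 = 1431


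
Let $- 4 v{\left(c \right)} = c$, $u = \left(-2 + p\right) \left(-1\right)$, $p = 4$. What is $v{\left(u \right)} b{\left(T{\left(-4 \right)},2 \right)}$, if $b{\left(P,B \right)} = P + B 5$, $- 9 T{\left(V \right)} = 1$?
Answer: $\frac{89}{18} \approx 4.9444$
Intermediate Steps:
$T{\left(V \right)} = - \frac{1}{9}$ ($T{\left(V \right)} = \left(- \frac{1}{9}\right) 1 = - \frac{1}{9}$)
$b{\left(P,B \right)} = P + 5 B$
$u = -2$ ($u = \left(-2 + 4\right) \left(-1\right) = 2 \left(-1\right) = -2$)
$v{\left(c \right)} = - \frac{c}{4}$
$v{\left(u \right)} b{\left(T{\left(-4 \right)},2 \right)} = \left(- \frac{1}{4}\right) \left(-2\right) \left(- \frac{1}{9} + 5 \cdot 2\right) = \frac{- \frac{1}{9} + 10}{2} = \frac{1}{2} \cdot \frac{89}{9} = \frac{89}{18}$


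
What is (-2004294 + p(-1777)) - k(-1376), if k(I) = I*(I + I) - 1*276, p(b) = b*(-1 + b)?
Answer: -2631264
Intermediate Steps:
k(I) = -276 + 2*I² (k(I) = I*(2*I) - 276 = 2*I² - 276 = -276 + 2*I²)
(-2004294 + p(-1777)) - k(-1376) = (-2004294 - 1777*(-1 - 1777)) - (-276 + 2*(-1376)²) = (-2004294 - 1777*(-1778)) - (-276 + 2*1893376) = (-2004294 + 3159506) - (-276 + 3786752) = 1155212 - 1*3786476 = 1155212 - 3786476 = -2631264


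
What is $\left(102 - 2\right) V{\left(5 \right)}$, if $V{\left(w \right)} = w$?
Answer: $500$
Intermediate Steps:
$\left(102 - 2\right) V{\left(5 \right)} = \left(102 - 2\right) 5 = 100 \cdot 5 = 500$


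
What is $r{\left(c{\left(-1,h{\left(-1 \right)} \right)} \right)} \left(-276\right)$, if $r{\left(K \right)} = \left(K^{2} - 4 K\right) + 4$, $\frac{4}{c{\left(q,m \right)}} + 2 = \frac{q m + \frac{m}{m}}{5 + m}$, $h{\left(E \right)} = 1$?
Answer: $-4416$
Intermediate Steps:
$c{\left(q,m \right)} = \frac{4}{-2 + \frac{1 + m q}{5 + m}}$ ($c{\left(q,m \right)} = \frac{4}{-2 + \frac{q m + \frac{m}{m}}{5 + m}} = \frac{4}{-2 + \frac{m q + 1}{5 + m}} = \frac{4}{-2 + \frac{1 + m q}{5 + m}}$)
$r{\left(K \right)} = 4 + K^{2} - 4 K$
$r{\left(c{\left(-1,h{\left(-1 \right)} \right)} \right)} \left(-276\right) = \left(4 + \left(\frac{4 \left(5 + 1\right)}{-9 - 2 + 1 \left(-1\right)}\right)^{2} - 4 \frac{4 \left(5 + 1\right)}{-9 - 2 + 1 \left(-1\right)}\right) \left(-276\right) = \left(4 + \left(4 \frac{1}{-9 - 2 - 1} \cdot 6\right)^{2} - 4 \cdot 4 \frac{1}{-9 - 2 - 1} \cdot 6\right) \left(-276\right) = \left(4 + \left(4 \frac{1}{-12} \cdot 6\right)^{2} - 4 \cdot 4 \frac{1}{-12} \cdot 6\right) \left(-276\right) = \left(4 + \left(4 \left(- \frac{1}{12}\right) 6\right)^{2} - 4 \cdot 4 \left(- \frac{1}{12}\right) 6\right) \left(-276\right) = \left(4 + \left(-2\right)^{2} - -8\right) \left(-276\right) = \left(4 + 4 + 8\right) \left(-276\right) = 16 \left(-276\right) = -4416$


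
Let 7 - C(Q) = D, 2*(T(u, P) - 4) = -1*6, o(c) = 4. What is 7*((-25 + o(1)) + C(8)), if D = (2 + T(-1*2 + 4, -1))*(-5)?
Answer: 7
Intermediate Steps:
T(u, P) = 1 (T(u, P) = 4 + (-1*6)/2 = 4 + (1/2)*(-6) = 4 - 3 = 1)
D = -15 (D = (2 + 1)*(-5) = 3*(-5) = -15)
C(Q) = 22 (C(Q) = 7 - 1*(-15) = 7 + 15 = 22)
7*((-25 + o(1)) + C(8)) = 7*((-25 + 4) + 22) = 7*(-21 + 22) = 7*1 = 7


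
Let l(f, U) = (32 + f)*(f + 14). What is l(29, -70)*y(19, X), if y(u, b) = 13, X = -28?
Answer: 34099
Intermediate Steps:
l(f, U) = (14 + f)*(32 + f) (l(f, U) = (32 + f)*(14 + f) = (14 + f)*(32 + f))
l(29, -70)*y(19, X) = (448 + 29² + 46*29)*13 = (448 + 841 + 1334)*13 = 2623*13 = 34099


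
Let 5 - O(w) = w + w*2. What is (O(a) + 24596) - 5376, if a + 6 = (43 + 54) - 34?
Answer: 19054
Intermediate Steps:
a = 57 (a = -6 + ((43 + 54) - 34) = -6 + (97 - 34) = -6 + 63 = 57)
O(w) = 5 - 3*w (O(w) = 5 - (w + w*2) = 5 - (w + 2*w) = 5 - 3*w)
(O(a) + 24596) - 5376 = ((5 - 3*57) + 24596) - 5376 = ((5 - 171) + 24596) - 5376 = (-166 + 24596) - 5376 = 24430 - 5376 = 19054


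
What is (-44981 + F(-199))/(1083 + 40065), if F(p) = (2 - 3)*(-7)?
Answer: -22487/20574 ≈ -1.0930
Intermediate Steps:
F(p) = 7 (F(p) = -1*(-7) = 7)
(-44981 + F(-199))/(1083 + 40065) = (-44981 + 7)/(1083 + 40065) = -44974/41148 = -44974*1/41148 = -22487/20574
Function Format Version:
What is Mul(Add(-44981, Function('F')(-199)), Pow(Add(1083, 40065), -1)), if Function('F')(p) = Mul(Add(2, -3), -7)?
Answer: Rational(-22487, 20574) ≈ -1.0930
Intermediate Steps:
Function('F')(p) = 7 (Function('F')(p) = Mul(-1, -7) = 7)
Mul(Add(-44981, Function('F')(-199)), Pow(Add(1083, 40065), -1)) = Mul(Add(-44981, 7), Pow(Add(1083, 40065), -1)) = Mul(-44974, Pow(41148, -1)) = Mul(-44974, Rational(1, 41148)) = Rational(-22487, 20574)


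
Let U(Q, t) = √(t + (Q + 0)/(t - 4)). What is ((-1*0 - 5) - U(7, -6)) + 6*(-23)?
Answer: -143 - I*√670/10 ≈ -143.0 - 2.5884*I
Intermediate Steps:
U(Q, t) = √(t + Q/(-4 + t))
((-1*0 - 5) - U(7, -6)) + 6*(-23) = ((-1*0 - 5) - √((7 - 6*(-4 - 6))/(-4 - 6))) + 6*(-23) = ((0 - 5) - √((7 - 6*(-10))/(-10))) - 138 = (-5 - √(-(7 + 60)/10)) - 138 = (-5 - √(-⅒*67)) - 138 = (-5 - √(-67/10)) - 138 = (-5 - I*√670/10) - 138 = -143 - I*√670/10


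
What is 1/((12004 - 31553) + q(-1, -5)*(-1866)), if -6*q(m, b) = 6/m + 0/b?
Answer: -1/21415 ≈ -4.6696e-5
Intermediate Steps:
q(m, b) = -1/m (q(m, b) = -(6/m + 0/b)/6 = -(6/m + 0)/6 = -1/m)
1/((12004 - 31553) + q(-1, -5)*(-1866)) = 1/((12004 - 31553) - 1/(-1)*(-1866)) = 1/(-19549 - 1*(-1)*(-1866)) = 1/(-19549 + 1*(-1866)) = 1/(-19549 - 1866) = 1/(-21415) = -1/21415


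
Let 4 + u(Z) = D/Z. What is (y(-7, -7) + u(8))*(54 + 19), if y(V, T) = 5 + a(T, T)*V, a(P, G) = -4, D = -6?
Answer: 8249/4 ≈ 2062.3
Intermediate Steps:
u(Z) = -4 - 6/Z
y(V, T) = 5 - 4*V
(y(-7, -7) + u(8))*(54 + 19) = ((5 - 4*(-7)) + (-4 - 6/8))*(54 + 19) = ((5 + 28) + (-4 - 6*⅛))*73 = (33 + (-4 - ¾))*73 = (33 - 19/4)*73 = (113/4)*73 = 8249/4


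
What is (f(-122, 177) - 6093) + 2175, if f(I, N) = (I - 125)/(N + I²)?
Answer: -59009245/15061 ≈ -3918.0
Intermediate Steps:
f(I, N) = (-125 + I)/(N + I²)
(f(-122, 177) - 6093) + 2175 = ((-125 - 122)/(177 + (-122)²) - 6093) + 2175 = (-247/(177 + 14884) - 6093) + 2175 = (-247/15061 - 6093) + 2175 = -91766920/15061 + 2175 = -59009245/15061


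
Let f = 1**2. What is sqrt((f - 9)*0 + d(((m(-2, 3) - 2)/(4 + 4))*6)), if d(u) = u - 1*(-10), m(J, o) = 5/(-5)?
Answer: sqrt(31)/2 ≈ 2.7839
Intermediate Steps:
m(J, o) = -1 (m(J, o) = 5*(-1/5) = -1)
f = 1
d(u) = 10 + u (d(u) = u + 10 = 10 + u)
sqrt((f - 9)*0 + d(((m(-2, 3) - 2)/(4 + 4))*6)) = sqrt((1 - 9)*0 + (10 + ((-1 - 2)/(4 + 4))*6)) = sqrt(-8*0 + (10 - 3/8*6)) = sqrt(0 + (10 - 3*1/8*6)) = sqrt(0 + (10 - 3/8*6)) = sqrt(0 + (10 - 9/4)) = sqrt(0 + 31/4) = sqrt(31/4) = sqrt(31)/2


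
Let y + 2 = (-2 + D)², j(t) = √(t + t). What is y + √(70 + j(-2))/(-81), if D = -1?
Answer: 7 - √(70 + 2*I)/81 ≈ 6.8967 - 0.0014754*I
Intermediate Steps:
j(t) = √2*√t (j(t) = √(2*t) = √2*√t)
y = 7 (y = -2 + (-2 - 1)² = -2 + (-3)² = -2 + 9 = 7)
y + √(70 + j(-2))/(-81) = 7 + √(70 + √2*√(-2))/(-81) = 7 - √(70 + √2*(I*√2))/81 = 7 - √(70 + 2*I)/81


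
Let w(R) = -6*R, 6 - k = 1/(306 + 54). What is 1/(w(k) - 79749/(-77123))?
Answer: -4627380/161723617 ≈ -0.028613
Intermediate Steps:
k = 2159/360 (k = 6 - 1/(306 + 54) = 6 - 1/360 = 2159/360 ≈ 5.9972)
1/(w(k) - 79749/(-77123)) = 1/(-6*2159/360 - 79749/(-77123)) = 1/(-2159/60 - 79749*(-1/77123)) = 1/(-2159/60 + 79749/77123) = 1/(-161723617/4627380) = -4627380/161723617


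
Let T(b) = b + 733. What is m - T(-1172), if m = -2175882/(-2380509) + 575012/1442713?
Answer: 504068588937179/1144797093639 ≈ 440.31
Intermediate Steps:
T(b) = 733 + b
m = 1502664829658/1144797093639 (m = -2175882*(-1/2380509) + 575012*(1/1442713) = 725294/793503 + 575012/1442713 = 1502664829658/1144797093639 ≈ 1.3126)
m - T(-1172) = 1502664829658/1144797093639 - (733 - 1172) = 1502664829658/1144797093639 - 1*(-439) = 1502664829658/1144797093639 + 439 = 504068588937179/1144797093639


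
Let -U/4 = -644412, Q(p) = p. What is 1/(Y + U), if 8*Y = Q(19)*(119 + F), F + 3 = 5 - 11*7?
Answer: 2/5155505 ≈ 3.8793e-7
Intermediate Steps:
F = -75 (F = -3 + (5 - 11*7) = -3 + (5 - 77) = -3 - 72 = -75)
Y = 209/2 (Y = (19*(119 - 75))/8 = (19*44)/8 = (1/8)*836 = 209/2 ≈ 104.50)
U = 2577648 (U = -4*(-644412) = 2577648)
1/(Y + U) = 1/(209/2 + 2577648) = 1/(5155505/2) = 2/5155505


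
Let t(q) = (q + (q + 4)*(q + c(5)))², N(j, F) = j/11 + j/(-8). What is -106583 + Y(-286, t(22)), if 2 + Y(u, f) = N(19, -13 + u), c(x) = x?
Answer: -9379537/88 ≈ -1.0659e+5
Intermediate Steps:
N(j, F) = -3*j/88 (N(j, F) = j*(1/11) + j*(-⅛) = j/11 - j/8 = -3*j/88)
t(q) = (q + (4 + q)*(5 + q))² (t(q) = (q + (q + 4)*(q + 5))² = (q + (4 + q)*(5 + q))²)
Y(u, f) = -233/88 (Y(u, f) = -2 - 3/88*19 = -2 - 57/88 = -233/88)
-106583 + Y(-286, t(22)) = -106583 - 233/88 = -9379537/88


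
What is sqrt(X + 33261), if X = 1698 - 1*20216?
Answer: sqrt(14743) ≈ 121.42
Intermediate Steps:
X = -18518 (X = 1698 - 20216 = -18518)
sqrt(X + 33261) = sqrt(-18518 + 33261) = sqrt(14743)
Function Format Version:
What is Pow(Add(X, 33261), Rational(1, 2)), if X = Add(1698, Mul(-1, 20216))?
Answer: Pow(14743, Rational(1, 2)) ≈ 121.42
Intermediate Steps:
X = -18518 (X = Add(1698, -20216) = -18518)
Pow(Add(X, 33261), Rational(1, 2)) = Pow(Add(-18518, 33261), Rational(1, 2)) = Pow(14743, Rational(1, 2))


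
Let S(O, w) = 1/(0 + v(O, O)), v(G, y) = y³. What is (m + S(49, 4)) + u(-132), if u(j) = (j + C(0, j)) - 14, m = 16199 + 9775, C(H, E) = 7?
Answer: 3039461916/117649 ≈ 25835.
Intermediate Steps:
S(O, w) = O⁻³ (S(O, w) = 1/(0 + O³) = 1/(O³) = O⁻³)
m = 25974
u(j) = -7 + j (u(j) = (j + 7) - 14 = (7 + j) - 14 = -7 + j)
(m + S(49, 4)) + u(-132) = (25974 + 49⁻³) + (-7 - 132) = (25974 + 1/117649) - 139 = 3055815127/117649 - 139 = 3039461916/117649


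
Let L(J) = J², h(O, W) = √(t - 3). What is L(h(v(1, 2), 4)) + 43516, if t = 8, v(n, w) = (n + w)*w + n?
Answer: 43521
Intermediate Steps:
v(n, w) = n + w*(n + w) (v(n, w) = w*(n + w) + n = n + w*(n + w))
h(O, W) = √5 (h(O, W) = √(8 - 3) = √5)
L(h(v(1, 2), 4)) + 43516 = (√5)² + 43516 = 5 + 43516 = 43521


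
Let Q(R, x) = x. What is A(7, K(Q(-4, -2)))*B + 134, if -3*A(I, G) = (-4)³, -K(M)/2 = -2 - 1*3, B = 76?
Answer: 5266/3 ≈ 1755.3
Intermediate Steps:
K(M) = 10 (K(M) = -2*(-2 - 1*3) = -2*(-2 - 3) = -2*(-5) = 10)
A(I, G) = 64/3 (A(I, G) = -⅓*(-4)³ = -⅓*(-64) = 64/3)
A(7, K(Q(-4, -2)))*B + 134 = (64/3)*76 + 134 = 4864/3 + 134 = 5266/3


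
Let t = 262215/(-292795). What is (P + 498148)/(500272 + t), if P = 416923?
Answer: 53585642689/29295375605 ≈ 1.8292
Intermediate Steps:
t = -52443/58559 (t = 262215*(-1/292795) = -52443/58559 ≈ -0.89556)
(P + 498148)/(500272 + t) = (416923 + 498148)/(500272 - 52443/58559) = 915071/(29295375605/58559) = 915071*(58559/29295375605) = 53585642689/29295375605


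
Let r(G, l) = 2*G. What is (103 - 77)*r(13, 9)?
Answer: 676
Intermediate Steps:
(103 - 77)*r(13, 9) = (103 - 77)*(2*13) = 26*26 = 676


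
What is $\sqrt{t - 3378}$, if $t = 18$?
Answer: $4 i \sqrt{210} \approx 57.966 i$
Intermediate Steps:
$\sqrt{t - 3378} = \sqrt{18 - 3378} = \sqrt{-3360} = 4 i \sqrt{210}$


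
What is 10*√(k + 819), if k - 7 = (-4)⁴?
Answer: 10*√1082 ≈ 328.94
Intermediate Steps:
k = 263 (k = 7 + (-4)⁴ = 7 + 256 = 263)
10*√(k + 819) = 10*√(263 + 819) = 10*√1082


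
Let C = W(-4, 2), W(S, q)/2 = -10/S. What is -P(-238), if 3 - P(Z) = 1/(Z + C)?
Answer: -700/233 ≈ -3.0043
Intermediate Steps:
W(S, q) = -20/S (W(S, q) = 2*(-10/S) = -20/S)
C = 5 (C = -20/(-4) = -20*(-1/4) = 5)
P(Z) = 3 - 1/(5 + Z) (P(Z) = 3 - 1/(Z + 5) = 3 - 1/(5 + Z))
-P(-238) = -(14 + 3*(-238))/(5 - 238) = -(14 - 714)/(-233) = -(-1)*(-700)/233 = -1*700/233 = -700/233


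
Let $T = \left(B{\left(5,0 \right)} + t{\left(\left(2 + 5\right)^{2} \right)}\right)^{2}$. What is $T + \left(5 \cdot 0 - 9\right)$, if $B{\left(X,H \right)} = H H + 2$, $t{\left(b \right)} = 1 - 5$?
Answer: $-5$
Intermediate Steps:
$t{\left(b \right)} = -4$ ($t{\left(b \right)} = 1 - 5 = -4$)
$B{\left(X,H \right)} = 2 + H^{2}$ ($B{\left(X,H \right)} = H^{2} + 2 = 2 + H^{2}$)
$T = 4$ ($T = \left(\left(2 + 0^{2}\right) - 4\right)^{2} = \left(\left(2 + 0\right) - 4\right)^{2} = \left(2 - 4\right)^{2} = \left(-2\right)^{2} = 4$)
$T + \left(5 \cdot 0 - 9\right) = 4 + \left(5 \cdot 0 - 9\right) = 4 + \left(0 - 9\right) = 4 - 9 = -5$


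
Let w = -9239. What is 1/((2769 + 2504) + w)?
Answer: -1/3966 ≈ -0.00025214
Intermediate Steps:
1/((2769 + 2504) + w) = 1/((2769 + 2504) - 9239) = 1/(5273 - 9239) = 1/(-3966) = -1/3966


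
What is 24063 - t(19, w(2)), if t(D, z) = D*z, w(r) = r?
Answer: 24025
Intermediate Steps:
24063 - t(19, w(2)) = 24063 - 19*2 = 24063 - 1*38 = 24063 - 38 = 24025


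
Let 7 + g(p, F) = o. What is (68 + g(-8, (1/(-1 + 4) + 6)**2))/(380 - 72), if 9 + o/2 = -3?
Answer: 37/308 ≈ 0.12013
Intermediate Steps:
o = -24 (o = -18 + 2*(-3) = -18 - 6 = -24)
g(p, F) = -31 (g(p, F) = -7 - 24 = -31)
(68 + g(-8, (1/(-1 + 4) + 6)**2))/(380 - 72) = (68 - 31)/(380 - 72) = 37/308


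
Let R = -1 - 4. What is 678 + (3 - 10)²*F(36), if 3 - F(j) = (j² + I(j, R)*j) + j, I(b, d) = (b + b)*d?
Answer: 570597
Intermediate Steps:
R = -5
I(b, d) = 2*b*d (I(b, d) = (2*b)*d = 2*b*d)
F(j) = 3 - j + 9*j² (F(j) = 3 - ((j² + (2*j*(-5))*j) + j) = 3 - ((j² + (-10*j)*j) + j) = 3 - ((j² - 10*j²) + j) = 3 - (-9*j² + j) = 3 - (j - 9*j²) = 3 + (-j + 9*j²) = 3 - j + 9*j²)
678 + (3 - 10)²*F(36) = 678 + (3 - 10)²*(3 - 1*36 + 9*36²) = 678 + (-7)²*(3 - 36 + 9*1296) = 678 + 49*(3 - 36 + 11664) = 678 + 49*11631 = 678 + 569919 = 570597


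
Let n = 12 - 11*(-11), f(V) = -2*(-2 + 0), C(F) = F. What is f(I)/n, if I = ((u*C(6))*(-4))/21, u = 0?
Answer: 4/133 ≈ 0.030075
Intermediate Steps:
I = 0 (I = ((0*6)*(-4))/21 = (0*(-4))*(1/21) = 0*(1/21) = 0)
f(V) = 4 (f(V) = -2*(-2) = 4)
n = 133 (n = 12 + 121 = 133)
f(I)/n = 4/133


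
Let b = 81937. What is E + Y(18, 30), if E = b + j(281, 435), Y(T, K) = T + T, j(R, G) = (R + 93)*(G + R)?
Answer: 349757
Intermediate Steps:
j(R, G) = (93 + R)*(G + R)
Y(T, K) = 2*T
E = 349721 (E = 81937 + (281**2 + 93*435 + 93*281 + 435*281) = 81937 + (78961 + 40455 + 26133 + 122235) = 81937 + 267784 = 349721)
E + Y(18, 30) = 349721 + 2*18 = 349721 + 36 = 349757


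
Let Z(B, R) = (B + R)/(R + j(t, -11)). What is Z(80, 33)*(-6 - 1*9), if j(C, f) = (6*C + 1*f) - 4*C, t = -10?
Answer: -1695/2 ≈ -847.50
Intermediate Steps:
j(C, f) = f + 2*C (j(C, f) = (6*C + f) - 4*C = (f + 6*C) - 4*C = f + 2*C)
Z(B, R) = (B + R)/(-31 + R) (Z(B, R) = (B + R)/(R + (-11 + 2*(-10))) = (B + R)/(R + (-11 - 20)) = (B + R)/(R - 31) = (B + R)/(-31 + R))
Z(80, 33)*(-6 - 1*9) = ((80 + 33)/(-31 + 33))*(-6 - 1*9) = (113/2)*(-6 - 9) = ((½)*113)*(-15) = (113/2)*(-15) = -1695/2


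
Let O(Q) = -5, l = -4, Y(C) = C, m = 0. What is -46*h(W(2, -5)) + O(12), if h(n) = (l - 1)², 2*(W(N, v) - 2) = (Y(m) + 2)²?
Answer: -1155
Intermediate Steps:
W(N, v) = 4 (W(N, v) = 2 + (0 + 2)²/2 = 2 + (½)*2² = 2 + (½)*4 = 2 + 2 = 4)
h(n) = 25 (h(n) = (-4 - 1)² = (-5)² = 25)
-46*h(W(2, -5)) + O(12) = -46*25 - 5 = -1150 - 5 = -1155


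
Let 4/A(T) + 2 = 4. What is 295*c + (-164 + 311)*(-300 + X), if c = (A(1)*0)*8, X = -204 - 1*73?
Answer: -84819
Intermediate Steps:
X = -277 (X = -204 - 73 = -277)
A(T) = 2 (A(T) = 4/(-2 + 4) = 4/2 = 4*(½) = 2)
c = 0 (c = (2*0)*8 = 0*8 = 0)
295*c + (-164 + 311)*(-300 + X) = 295*0 + (-164 + 311)*(-300 - 277) = 0 + 147*(-577) = 0 - 84819 = -84819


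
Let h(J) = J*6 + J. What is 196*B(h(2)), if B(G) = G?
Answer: 2744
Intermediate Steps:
h(J) = 7*J (h(J) = 6*J + J = 7*J)
196*B(h(2)) = 196*(7*2) = 196*14 = 2744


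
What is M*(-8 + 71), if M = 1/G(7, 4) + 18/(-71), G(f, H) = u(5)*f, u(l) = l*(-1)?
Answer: -6309/355 ≈ -17.772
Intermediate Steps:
u(l) = -l
G(f, H) = -5*f (G(f, H) = (-1*5)*f = -5*f)
M = -701/2485 (M = 1/(-5*7) + 18/(-71) = 1/(-35) + 18*(-1/71) = 1*(-1/35) - 18/71 = -1/35 - 18/71 = -701/2485 ≈ -0.28209)
M*(-8 + 71) = -701*(-8 + 71)/2485 = -701/2485*63 = -6309/355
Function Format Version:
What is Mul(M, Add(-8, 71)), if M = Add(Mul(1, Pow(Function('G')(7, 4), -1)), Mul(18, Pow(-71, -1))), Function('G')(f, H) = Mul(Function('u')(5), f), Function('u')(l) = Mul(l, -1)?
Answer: Rational(-6309, 355) ≈ -17.772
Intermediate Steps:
Function('u')(l) = Mul(-1, l)
Function('G')(f, H) = Mul(-5, f) (Function('G')(f, H) = Mul(Mul(-1, 5), f) = Mul(-5, f))
M = Rational(-701, 2485) (M = Add(Mul(1, Pow(Mul(-5, 7), -1)), Mul(18, Pow(-71, -1))) = Add(Mul(1, Pow(-35, -1)), Mul(18, Rational(-1, 71))) = Add(Mul(1, Rational(-1, 35)), Rational(-18, 71)) = Add(Rational(-1, 35), Rational(-18, 71)) = Rational(-701, 2485) ≈ -0.28209)
Mul(M, Add(-8, 71)) = Mul(Rational(-701, 2485), Add(-8, 71)) = Mul(Rational(-701, 2485), 63) = Rational(-6309, 355)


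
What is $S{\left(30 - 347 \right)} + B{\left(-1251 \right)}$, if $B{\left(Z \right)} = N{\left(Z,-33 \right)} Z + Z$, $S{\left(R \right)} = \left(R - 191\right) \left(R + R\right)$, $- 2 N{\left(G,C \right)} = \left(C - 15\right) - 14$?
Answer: $282040$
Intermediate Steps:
$N{\left(G,C \right)} = \frac{29}{2} - \frac{C}{2}$ ($N{\left(G,C \right)} = - \frac{\left(C - 15\right) - 14}{2} = - \frac{\left(-15 + C\right) - 14}{2} = - \frac{-29 + C}{2} = \frac{29}{2} - \frac{C}{2}$)
$S{\left(R \right)} = 2 R \left(-191 + R\right)$ ($S{\left(R \right)} = \left(-191 + R\right) 2 R = 2 R \left(-191 + R\right)$)
$B{\left(Z \right)} = 32 Z$ ($B{\left(Z \right)} = \left(\frac{29}{2} - - \frac{33}{2}\right) Z + Z = \left(\frac{29}{2} + \frac{33}{2}\right) Z + Z = 31 Z + Z = 32 Z$)
$S{\left(30 - 347 \right)} + B{\left(-1251 \right)} = 2 \left(30 - 347\right) \left(-191 + \left(30 - 347\right)\right) + 32 \left(-1251\right) = 2 \left(30 - 347\right) \left(-191 + \left(30 - 347\right)\right) - 40032 = 2 \left(-317\right) \left(-191 - 317\right) - 40032 = 2 \left(-317\right) \left(-508\right) - 40032 = 322072 - 40032 = 282040$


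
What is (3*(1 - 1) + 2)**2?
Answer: 4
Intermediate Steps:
(3*(1 - 1) + 2)**2 = (3*0 + 2)**2 = (0 + 2)**2 = 2**2 = 4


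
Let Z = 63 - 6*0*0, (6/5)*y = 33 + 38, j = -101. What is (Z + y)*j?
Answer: -74033/6 ≈ -12339.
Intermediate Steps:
y = 355/6 (y = 5*(33 + 38)/6 = (⅚)*71 = 355/6 ≈ 59.167)
Z = 63 (Z = 63 - 0*0 = 63 - 1*0 = 63 + 0 = 63)
(Z + y)*j = (63 + 355/6)*(-101) = (733/6)*(-101) = -74033/6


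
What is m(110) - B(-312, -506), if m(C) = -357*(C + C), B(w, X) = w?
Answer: -78228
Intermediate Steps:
m(C) = -714*C
m(110) - B(-312, -506) = -714*110 - 1*(-312) = -78540 + 312 = -78228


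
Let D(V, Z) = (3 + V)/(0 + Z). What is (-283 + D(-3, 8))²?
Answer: 80089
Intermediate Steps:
D(V, Z) = (3 + V)/Z
(-283 + D(-3, 8))² = (-283 + (3 - 3)/8)² = (-283 + (⅛)*0)² = (-283 + 0)² = (-283)² = 80089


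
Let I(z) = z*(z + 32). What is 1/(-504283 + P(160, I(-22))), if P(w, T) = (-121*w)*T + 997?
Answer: 1/3755914 ≈ 2.6625e-7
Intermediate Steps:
I(z) = z*(32 + z)
P(w, T) = 997 - 121*T*w (P(w, T) = -121*T*w + 997 = 997 - 121*T*w)
1/(-504283 + P(160, I(-22))) = 1/(-504283 + (997 - 121*(-22*(32 - 22))*160)) = 1/(-504283 + (997 - 121*(-22*10)*160)) = 1/(-504283 + (997 - 121*(-220)*160)) = 1/(-504283 + (997 + 4259200)) = 1/(-504283 + 4260197) = 1/3755914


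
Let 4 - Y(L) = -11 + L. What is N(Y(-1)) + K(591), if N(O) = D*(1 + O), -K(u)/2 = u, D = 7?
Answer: -1063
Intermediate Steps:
Y(L) = 15 - L (Y(L) = 4 - (-11 + L) = 4 + (11 - L) = 15 - L)
K(u) = -2*u
N(O) = 7 + 7*O (N(O) = 7*(1 + O) = 7 + 7*O)
N(Y(-1)) + K(591) = (7 + 7*(15 - 1*(-1))) - 2*591 = (7 + 7*(15 + 1)) - 1182 = (7 + 7*16) - 1182 = (7 + 112) - 1182 = 119 - 1182 = -1063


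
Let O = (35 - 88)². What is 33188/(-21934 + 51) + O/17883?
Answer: -532031657/391333689 ≈ -1.3595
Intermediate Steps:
O = 2809 (O = (-53)² = 2809)
33188/(-21934 + 51) + O/17883 = 33188/(-21934 + 51) + 2809/17883 = 33188/(-21883) + 2809*(1/17883) = 33188*(-1/21883) + 2809/17883 = -33188/21883 + 2809/17883 = -532031657/391333689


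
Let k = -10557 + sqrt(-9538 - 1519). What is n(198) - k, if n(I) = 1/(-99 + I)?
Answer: 1045144/99 - I*sqrt(11057) ≈ 10557.0 - 105.15*I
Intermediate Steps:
k = -10557 + I*sqrt(11057) (k = -10557 + sqrt(-11057) = -10557 + I*sqrt(11057) ≈ -10557.0 + 105.15*I)
n(198) - k = 1/(-99 + 198) - (-10557 + I*sqrt(11057)) = 1/99 + (10557 - I*sqrt(11057)) = 1045144/99 - I*sqrt(11057)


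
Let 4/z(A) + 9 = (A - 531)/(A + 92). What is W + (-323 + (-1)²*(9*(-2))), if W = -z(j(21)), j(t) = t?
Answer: -520255/1527 ≈ -340.70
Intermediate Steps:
z(A) = 4/(-9 + (-531 + A)/(92 + A)) (z(A) = 4/(-9 + (A - 531)/(A + 92)) = 4/(-9 + (-531 + A)/(92 + A)))
W = 452/1527 (W = -4*(-92 - 1*21)/(1359 + 8*21) = -4*(-92 - 21)/(1359 + 168) = -4*(-113)/1527 = -1*(-452/1527) = 452/1527 ≈ 0.29601)
W + (-323 + (-1)²*(9*(-2))) = 452/1527 + (-323 + (-1)²*(9*(-2))) = 452/1527 + (-323 + 1*(-18)) = 452/1527 + (-323 - 18) = 452/1527 - 341 = -520255/1527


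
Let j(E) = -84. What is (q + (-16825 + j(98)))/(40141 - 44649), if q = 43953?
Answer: -6761/1127 ≈ -5.9991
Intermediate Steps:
(q + (-16825 + j(98)))/(40141 - 44649) = (43953 + (-16825 - 84))/(40141 - 44649) = (43953 - 16909)/(-4508) = 27044*(-1/4508) = -6761/1127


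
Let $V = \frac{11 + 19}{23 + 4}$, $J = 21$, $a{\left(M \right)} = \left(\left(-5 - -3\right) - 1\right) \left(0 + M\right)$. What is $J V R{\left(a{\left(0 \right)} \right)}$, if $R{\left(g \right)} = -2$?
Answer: $- \frac{140}{3} \approx -46.667$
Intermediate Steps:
$a{\left(M \right)} = - 3 M$ ($a{\left(M \right)} = \left(\left(-5 + 3\right) - 1\right) M = \left(-2 - 1\right) M = - 3 M$)
$V = \frac{10}{9}$ ($V = \frac{30}{27} = 30 \cdot \frac{1}{27} = \frac{10}{9} \approx 1.1111$)
$J V R{\left(a{\left(0 \right)} \right)} = 21 \cdot \frac{10}{9} \left(-2\right) = \frac{70}{3} \left(-2\right) = - \frac{140}{3}$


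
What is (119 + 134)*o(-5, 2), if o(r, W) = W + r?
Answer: -759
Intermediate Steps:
(119 + 134)*o(-5, 2) = (119 + 134)*(2 - 5) = 253*(-3) = -759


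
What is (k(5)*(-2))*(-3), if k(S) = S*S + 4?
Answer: 174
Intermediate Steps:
k(S) = 4 + S**2 (k(S) = S**2 + 4 = 4 + S**2)
(k(5)*(-2))*(-3) = ((4 + 5**2)*(-2))*(-3) = ((4 + 25)*(-2))*(-3) = (29*(-2))*(-3) = -58*(-3) = 174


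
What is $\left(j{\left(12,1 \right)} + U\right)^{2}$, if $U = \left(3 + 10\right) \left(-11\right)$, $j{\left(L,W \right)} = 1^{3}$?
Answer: $20164$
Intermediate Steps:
$j{\left(L,W \right)} = 1$
$U = -143$ ($U = 13 \left(-11\right) = -143$)
$\left(j{\left(12,1 \right)} + U\right)^{2} = \left(1 - 143\right)^{2} = \left(-142\right)^{2} = 20164$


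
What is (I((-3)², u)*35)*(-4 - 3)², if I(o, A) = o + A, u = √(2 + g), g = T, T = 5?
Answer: 15435 + 1715*√7 ≈ 19972.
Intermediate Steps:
g = 5
u = √7 (u = √(2 + 5) = √7 ≈ 2.6458)
I(o, A) = A + o
(I((-3)², u)*35)*(-4 - 3)² = ((√7 + (-3)²)*35)*(-4 - 3)² = ((√7 + 9)*35)*(-7)² = ((9 + √7)*35)*49 = (315 + 35*√7)*49 = 15435 + 1715*√7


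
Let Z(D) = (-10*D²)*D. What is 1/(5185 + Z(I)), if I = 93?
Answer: -1/8038385 ≈ -1.2440e-7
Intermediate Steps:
Z(D) = -10*D³
1/(5185 + Z(I)) = 1/(5185 - 10*93³) = 1/(5185 - 10*804357) = 1/(5185 - 8043570) = 1/(-8038385) = -1/8038385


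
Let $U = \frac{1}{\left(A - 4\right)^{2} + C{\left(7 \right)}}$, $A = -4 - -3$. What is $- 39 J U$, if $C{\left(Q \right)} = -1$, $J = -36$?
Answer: $\frac{117}{2} \approx 58.5$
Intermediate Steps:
$A = -1$ ($A = -4 + 3 = -1$)
$U = \frac{1}{24}$ ($U = \frac{1}{\left(-1 - 4\right)^{2} - 1} = \frac{1}{\left(-5\right)^{2} - 1} = \frac{1}{25 - 1} = \frac{1}{24} \approx 0.041667$)
$- 39 J U = \left(-39\right) \left(-36\right) \frac{1}{24} = 1404 \cdot \frac{1}{24} = \frac{117}{2}$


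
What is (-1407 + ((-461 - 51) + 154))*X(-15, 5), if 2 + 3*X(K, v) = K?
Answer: 30005/3 ≈ 10002.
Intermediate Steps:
X(K, v) = -⅔ + K/3
(-1407 + ((-461 - 51) + 154))*X(-15, 5) = (-1407 + ((-461 - 51) + 154))*(-⅔ + (⅓)*(-15)) = (-1407 + (-512 + 154))*(-⅔ - 5) = (-1407 - 358)*(-17/3) = -1765*(-17/3) = 30005/3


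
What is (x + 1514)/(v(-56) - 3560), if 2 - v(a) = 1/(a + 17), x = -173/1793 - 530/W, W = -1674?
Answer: -687020438/1614297069 ≈ -0.42558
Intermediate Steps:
x = 330344/1500741 (x = -173/1793 - 530/(-1674) = -173*1/1793 - 530*(-1/1674) = -173/1793 + 265/837 = 330344/1500741 ≈ 0.22012)
v(a) = 2 - 1/(17 + a) (v(a) = 2 - 1/(a + 17) = 2 - 1/(17 + a))
(x + 1514)/(v(-56) - 3560) = (330344/1500741 + 1514)/((33 + 2*(-56))/(17 - 56) - 3560) = 2272452218/(1500741*((33 - 112)/(-39) - 3560)) = 2272452218/(1500741*(-1/39*(-79) - 3560)) = 2272452218/(1500741*(79/39 - 3560)) = 2272452218/(1500741*(-138761/39)) = (2272452218/1500741)*(-39/138761) = -687020438/1614297069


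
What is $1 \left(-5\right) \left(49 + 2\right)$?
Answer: $-255$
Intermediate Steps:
$1 \left(-5\right) \left(49 + 2\right) = \left(-5\right) 51 = -255$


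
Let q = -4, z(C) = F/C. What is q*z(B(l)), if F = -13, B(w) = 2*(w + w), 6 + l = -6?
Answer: -13/12 ≈ -1.0833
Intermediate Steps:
l = -12 (l = -6 - 6 = -12)
B(w) = 4*w (B(w) = 2*(2*w) = 4*w)
z(C) = -13/C
q*z(B(l)) = -(-52)/(4*(-12)) = -(-52)/(-48) = -(-52)*(-1)/48 = -4*13/48 = -13/12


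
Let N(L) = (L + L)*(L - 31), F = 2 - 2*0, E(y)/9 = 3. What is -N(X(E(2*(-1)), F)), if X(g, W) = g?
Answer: 216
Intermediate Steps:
E(y) = 27 (E(y) = 9*3 = 27)
F = 2 (F = 2 + 0 = 2)
N(L) = 2*L*(-31 + L) (N(L) = (2*L)*(-31 + L) = 2*L*(-31 + L))
-N(X(E(2*(-1)), F)) = -2*27*(-31 + 27) = -2*27*(-4) = -1*(-216) = 216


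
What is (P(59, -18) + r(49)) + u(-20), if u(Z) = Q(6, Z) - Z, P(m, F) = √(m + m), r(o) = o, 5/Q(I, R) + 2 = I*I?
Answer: 2351/34 + √118 ≈ 80.010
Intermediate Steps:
Q(I, R) = 5/(-2 + I²) (Q(I, R) = 5/(-2 + I*I) = 5/(-2 + I²))
P(m, F) = √2*√m (P(m, F) = √(2*m) = √2*√m)
u(Z) = 5/34 - Z (u(Z) = 5/(-2 + 6²) - Z = 5/(-2 + 36) - Z = 5/34 - Z)
(P(59, -18) + r(49)) + u(-20) = (√2*√59 + 49) + (5/34 - 1*(-20)) = (√118 + 49) + (5/34 + 20) = (49 + √118) + 685/34 = 2351/34 + √118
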